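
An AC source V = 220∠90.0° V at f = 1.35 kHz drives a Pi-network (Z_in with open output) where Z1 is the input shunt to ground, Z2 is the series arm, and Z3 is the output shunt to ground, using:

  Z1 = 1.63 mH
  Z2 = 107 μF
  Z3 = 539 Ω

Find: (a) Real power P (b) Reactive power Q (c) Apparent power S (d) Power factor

Step 1 — Angular frequency: ω = 2π·f = 2π·1350 = 8482 rad/s.
Step 2 — Component impedances:
  Z1: Z = jωL = j·8482·0.00163 = 0 + j13.83 Ω
  Z2: Z = 1/(jωC) = -j/(ω·C) = 0 - j1.102 Ω
  Z3: Z = R = 539 Ω
Step 3 — With open output, the series arm Z2 and the output shunt Z3 appear in series to ground: Z2 + Z3 = 539 - j1.102 Ω.
Step 4 — Parallel with input shunt Z1: Z_in = Z1 || (Z2 + Z3) = 0.3545 + j13.82 Ω = 13.82∠88.5° Ω.
Step 5 — Source phasor: V = 220∠90.0° V = 0 + j220 V.
Step 6 — Current: I = V / Z = 15.91 + j0.4082 A = 15.92∠1.5° A.
Step 7 — Complex power: S = V·I* = 89.8 + j3500 VA.
Step 8 — Real power: P = Re(S) = 89.8 W.
Step 9 — Reactive power: Q = Im(S) = 3500 VAR.
Step 10 — Apparent power: |S| = 3502 VA.
Step 11 — Power factor: PF = P/|S| = 0.02564 (lagging).

(a) P = 89.8 W  (b) Q = 3500 VAR  (c) S = 3502 VA  (d) PF = 0.02564 (lagging)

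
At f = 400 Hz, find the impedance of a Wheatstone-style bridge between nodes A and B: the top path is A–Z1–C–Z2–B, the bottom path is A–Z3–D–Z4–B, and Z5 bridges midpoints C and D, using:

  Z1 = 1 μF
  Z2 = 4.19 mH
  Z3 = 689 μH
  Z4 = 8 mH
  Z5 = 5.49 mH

Step 1 — Angular frequency: ω = 2π·f = 2π·400 = 2513 rad/s.
Step 2 — Component impedances:
  Z1: Z = 1/(jωC) = -j/(ω·C) = 0 - j397.9 Ω
  Z2: Z = jωL = j·2513·0.00419 = 0 + j10.53 Ω
  Z3: Z = jωL = j·2513·0.000689 = 0 + j1.732 Ω
  Z4: Z = jωL = j·2513·0.008 = 0 + j20.11 Ω
  Z5: Z = jωL = j·2513·0.00549 = 0 + j13.8 Ω
Step 3 — Bridge requires nodal analysis (the Z5 bridge couples midpoints C and D, so the two paths cannot be reduced to a simple series/parallel combination). Setting node B to ground and injecting 1 A at node A, the 3-node admittance system at A, C, D solves to V_A = Z_AB = 0 + j12.9 Ω = 12.9∠90.0° Ω.

Z = 0 + j12.9 Ω = 12.9∠90.0° Ω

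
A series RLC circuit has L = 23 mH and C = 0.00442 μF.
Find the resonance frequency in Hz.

Step 1 — Resonance condition Im(Z)=0 gives ω₀ = 1/√(LC).
Step 2 — ω₀ = 1/√(0.023·4.42e-09) = 9.918e+04 rad/s.
Step 3 — f₀ = ω₀/(2π) = 1.579e+04 Hz.

f₀ = 1.579e+04 Hz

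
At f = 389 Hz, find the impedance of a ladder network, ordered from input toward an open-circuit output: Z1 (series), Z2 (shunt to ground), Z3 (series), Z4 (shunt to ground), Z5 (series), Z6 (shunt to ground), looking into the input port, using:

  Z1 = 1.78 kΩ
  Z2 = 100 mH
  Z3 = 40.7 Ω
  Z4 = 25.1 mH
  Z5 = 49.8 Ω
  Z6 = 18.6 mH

Step 1 — Angular frequency: ω = 2π·f = 2π·389 = 2444 rad/s.
Step 2 — Component impedances:
  Z1: Z = R = 1780 Ω
  Z2: Z = jωL = j·2444·0.1 = 0 + j244.4 Ω
  Z3: Z = R = 40.7 Ω
  Z4: Z = jωL = j·2444·0.0251 = 0 + j61.35 Ω
  Z5: Z = R = 49.8 Ω
  Z6: Z = jωL = j·2444·0.0186 = 0 + j45.46 Ω
Step 3 — Ladder network (open output): work backward from the far end, alternating series and parallel combinations. Z_in = 1821 + j36.58 Ω = 1821∠1.2° Ω.

Z = 1821 + j36.58 Ω = 1821∠1.2° Ω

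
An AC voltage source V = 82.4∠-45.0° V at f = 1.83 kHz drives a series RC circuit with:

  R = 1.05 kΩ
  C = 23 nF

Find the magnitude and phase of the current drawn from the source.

Step 1 — Angular frequency: ω = 2π·f = 2π·1830 = 1.15e+04 rad/s.
Step 2 — Component impedances:
  R: Z = R = 1050 Ω
  C: Z = 1/(jωC) = -j/(ω·C) = 0 - j3781 Ω
Step 3 — Series combination: Z_total = R + C = 1050 - j3781 Ω = 3924∠-74.5° Ω.
Step 4 — Source phasor: V = 82.4∠-45.0° V = 58.27 - j58.27 V.
Step 5 — Ohm's law: I = V / Z_total = (58.27 - j58.27) / (1050 - j3781) = 0.01828 + j0.01033 A.
Step 6 — Convert to polar: |I| = 0.021 A, ∠I = 29.5°.

I = 0.021∠29.5° A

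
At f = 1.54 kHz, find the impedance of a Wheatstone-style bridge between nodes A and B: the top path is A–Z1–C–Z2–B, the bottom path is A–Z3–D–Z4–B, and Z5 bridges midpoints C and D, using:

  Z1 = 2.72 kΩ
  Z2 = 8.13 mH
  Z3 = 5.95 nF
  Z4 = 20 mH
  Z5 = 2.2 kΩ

Step 1 — Angular frequency: ω = 2π·f = 2π·1540 = 9676 rad/s.
Step 2 — Component impedances:
  Z1: Z = R = 2720 Ω
  Z2: Z = jωL = j·9676·0.00813 = 0 + j78.67 Ω
  Z3: Z = 1/(jωC) = -j/(ω·C) = 0 - j1.737e+04 Ω
  Z4: Z = jωL = j·9676·0.02 = 0 + j193.5 Ω
  Z5: Z = R = 2200 Ω
Step 3 — Bridge requires nodal analysis (the Z5 bridge couples midpoints C and D, so the two paths cannot be reduced to a simple series/parallel combination). Setting node B to ground and injecting 1 A at node A, the 3-node admittance system at A, C, D solves to V_A = Z_AB = 2679 - j349.9 Ω = 2701∠-7.4° Ω.

Z = 2679 - j349.9 Ω = 2701∠-7.4° Ω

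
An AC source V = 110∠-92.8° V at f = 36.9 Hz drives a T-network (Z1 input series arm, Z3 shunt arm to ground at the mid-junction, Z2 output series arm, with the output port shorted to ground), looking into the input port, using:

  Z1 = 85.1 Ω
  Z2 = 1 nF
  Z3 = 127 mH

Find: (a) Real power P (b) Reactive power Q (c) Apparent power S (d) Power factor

Step 1 — Angular frequency: ω = 2π·f = 2π·36.9 = 231.8 rad/s.
Step 2 — Component impedances:
  Z1: Z = R = 85.1 Ω
  Z2: Z = 1/(jωC) = -j/(ω·C) = 0 - j4.313e+06 Ω
  Z3: Z = jωL = j·231.8·0.127 = 0 + j29.44 Ω
Step 3 — With the output port shorted to ground, the output series arm Z2 runs from the junction to ground; the shunt arm Z3 also runs from the junction to ground. They appear in parallel: Z3 || Z2 = 0 + j29.45 Ω.
Step 4 — Series with input arm Z1: Z_in = Z1 + (Z3 || Z2) = 85.1 + j29.45 Ω = 90.05∠19.1° Ω.
Step 5 — Source phasor: V = 110∠-92.8° V = -5.373 - j109.9 V.
Step 6 — Current: I = V / Z = -0.4553 - j1.134 A = 1.222∠-111.9° A.
Step 7 — Complex power: S = V·I* = 127 + j43.94 VA.
Step 8 — Real power: P = Re(S) = 127 W.
Step 9 — Reactive power: Q = Im(S) = 43.94 VAR.
Step 10 — Apparent power: |S| = 134.4 VA.
Step 11 — Power factor: PF = P/|S| = 0.945 (lagging).

(a) P = 127 W  (b) Q = 43.94 VAR  (c) S = 134.4 VA  (d) PF = 0.945 (lagging)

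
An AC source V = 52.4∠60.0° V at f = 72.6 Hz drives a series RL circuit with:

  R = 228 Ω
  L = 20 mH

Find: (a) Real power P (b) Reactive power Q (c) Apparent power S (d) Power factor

Step 1 — Angular frequency: ω = 2π·f = 2π·72.6 = 456.2 rad/s.
Step 2 — Component impedances:
  R: Z = R = 228 Ω
  L: Z = jωL = j·456.2·0.02 = 0 + j9.123 Ω
Step 3 — Series combination: Z_total = R + L = 228 + j9.123 Ω = 228.2∠2.3° Ω.
Step 4 — Source phasor: V = 52.4∠60.0° V = 26.2 + j45.38 V.
Step 5 — Current: I = V / Z = 0.1227 + j0.1941 A = 0.2296∠57.7° A.
Step 6 — Complex power: S = V·I* = 12.02 + j0.4811 VA.
Step 7 — Real power: P = Re(S) = 12.02 W.
Step 8 — Reactive power: Q = Im(S) = 0.4811 VAR.
Step 9 — Apparent power: |S| = 12.03 VA.
Step 10 — Power factor: PF = P/|S| = 0.9992 (lagging).

(a) P = 12.02 W  (b) Q = 0.4811 VAR  (c) S = 12.03 VA  (d) PF = 0.9992 (lagging)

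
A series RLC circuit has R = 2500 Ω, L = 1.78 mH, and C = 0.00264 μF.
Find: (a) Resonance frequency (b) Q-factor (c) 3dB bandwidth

Step 1 — Resonance condition Im(Z)=0 gives ω₀ = 1/√(LC).
Step 2 — ω₀ = 1/√(0.00178·2.64e-09) = 4.613e+05 rad/s.
Step 3 — f₀ = ω₀/(2π) = 7.342e+04 Hz.
Step 4 — Series Q: Q = ω₀L/R = 4.613e+05·0.00178/2500 = 0.3284.
Step 5 — 3dB bandwidth: Δω = ω₀/Q = 1.404e+06 rad/s; BW = Δω/(2π) = 2.235e+05 Hz.

(a) f₀ = 7.342e+04 Hz  (b) Q = 0.3284  (c) BW = 2.235e+05 Hz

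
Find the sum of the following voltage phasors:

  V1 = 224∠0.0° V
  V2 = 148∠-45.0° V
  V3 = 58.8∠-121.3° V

Step 1 — Convert each phasor to rectangular form:
  V1 = 224·(cos(0.0°) + j·sin(0.0°)) = 224 V
  V2 = 148·(cos(-45.0°) + j·sin(-45.0°)) = 104.7 - j104.7 V
  V3 = 58.8·(cos(-121.3°) + j·sin(-121.3°)) = -30.55 - j50.24 V
Step 2 — Sum components: V_total = 298.1 - j154.9 V.
Step 3 — Convert to polar: |V_total| = 335.9 V, ∠V_total = -27.5°.

V_total = 335.9∠-27.5° V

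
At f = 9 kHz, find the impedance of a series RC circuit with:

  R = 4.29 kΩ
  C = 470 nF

Step 1 — Angular frequency: ω = 2π·f = 2π·9000 = 5.655e+04 rad/s.
Step 2 — Component impedances:
  R: Z = R = 4290 Ω
  C: Z = 1/(jωC) = -j/(ω·C) = 0 - j37.63 Ω
Step 3 — Series combination: Z_total = R + C = 4290 - j37.63 Ω = 4290∠-0.5° Ω.

Z = 4290 - j37.63 Ω = 4290∠-0.5° Ω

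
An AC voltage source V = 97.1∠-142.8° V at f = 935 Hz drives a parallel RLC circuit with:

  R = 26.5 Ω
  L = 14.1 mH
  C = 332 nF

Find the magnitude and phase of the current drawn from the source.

Step 1 — Angular frequency: ω = 2π·f = 2π·935 = 5875 rad/s.
Step 2 — Component impedances:
  R: Z = R = 26.5 Ω
  L: Z = jωL = j·5875·0.0141 = 0 + j82.83 Ω
  C: Z = 1/(jωC) = -j/(ω·C) = 0 - j512.7 Ω
Step 3 — Parallel combination: 1/Z_total = 1/R + 1/L + 1/C; Z_total = 24.72 + j6.631 Ω = 25.6∠15.0° Ω.
Step 4 — Source phasor: V = 97.1∠-142.8° V = -77.34 - j58.71 V.
Step 5 — Ohm's law: I = V / Z_total = (-77.34 - j58.71) / (24.72 + j6.631) = -3.513 - j1.432 A.
Step 6 — Convert to polar: |I| = 3.794 A, ∠I = -157.8°.

I = 3.794∠-157.8° A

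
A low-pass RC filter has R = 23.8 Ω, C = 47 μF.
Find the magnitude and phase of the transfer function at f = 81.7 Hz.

Step 1 — Angular frequency: ω = 2π·81.7 = 513.3 rad/s.
Step 2 — Transfer function: H(jω) = 1/(1 + jωRC).
Step 3 — Denominator: 1 + jωRC = 1 + j·513.3·23.8·4.7e-05 = 1 + j0.5742.
Step 4 — H = 0.752 - j0.4318.
Step 5 — Magnitude: |H| = 0.8672 (-1.2 dB); phase: φ = -29.9°.

|H| = 0.8672 (-1.2 dB), φ = -29.9°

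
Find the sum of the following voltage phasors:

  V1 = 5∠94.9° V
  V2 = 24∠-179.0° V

Step 1 — Convert each phasor to rectangular form:
  V1 = 5·(cos(94.9°) + j·sin(94.9°)) = -0.4271 + j4.982 V
  V2 = 24·(cos(-179.0°) + j·sin(-179.0°)) = -24 - j0.4189 V
Step 2 — Sum components: V_total = -24.42 + j4.563 V.
Step 3 — Convert to polar: |V_total| = 24.85 V, ∠V_total = 169.4°.

V_total = 24.85∠169.4° V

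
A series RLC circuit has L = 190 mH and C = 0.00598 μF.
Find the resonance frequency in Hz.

Step 1 — Resonance condition Im(Z)=0 gives ω₀ = 1/√(LC).
Step 2 — ω₀ = 1/√(0.19·5.98e-09) = 2.967e+04 rad/s.
Step 3 — f₀ = ω₀/(2π) = 4722 Hz.

f₀ = 4722 Hz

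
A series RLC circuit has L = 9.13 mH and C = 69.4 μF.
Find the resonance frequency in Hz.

Step 1 — Resonance condition Im(Z)=0 gives ω₀ = 1/√(LC).
Step 2 — ω₀ = 1/√(0.00913·6.94e-05) = 1256 rad/s.
Step 3 — f₀ = ω₀/(2π) = 199.9 Hz.

f₀ = 199.9 Hz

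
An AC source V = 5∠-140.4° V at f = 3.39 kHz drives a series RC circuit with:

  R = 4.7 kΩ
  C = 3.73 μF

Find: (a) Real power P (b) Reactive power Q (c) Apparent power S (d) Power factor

Step 1 — Angular frequency: ω = 2π·f = 2π·3390 = 2.13e+04 rad/s.
Step 2 — Component impedances:
  R: Z = R = 4700 Ω
  C: Z = 1/(jωC) = -j/(ω·C) = 0 - j12.59 Ω
Step 3 — Series combination: Z_total = R + C = 4700 - j12.59 Ω = 4700∠-0.2° Ω.
Step 4 — Source phasor: V = 5∠-140.4° V = -3.853 - j3.187 V.
Step 5 — Current: I = V / Z = -0.0008179 - j0.0006803 A = 0.001064∠-140.2° A.
Step 6 — Complex power: S = V·I* = 0.005319 - j1.424e-05 VA.
Step 7 — Real power: P = Re(S) = 0.005319 W.
Step 8 — Reactive power: Q = Im(S) = -1.424e-05 VAR.
Step 9 — Apparent power: |S| = 0.005319 VA.
Step 10 — Power factor: PF = P/|S| = 1 (leading).

(a) P = 0.005319 W  (b) Q = -1.424e-05 VAR  (c) S = 0.005319 VA  (d) PF = 1 (leading)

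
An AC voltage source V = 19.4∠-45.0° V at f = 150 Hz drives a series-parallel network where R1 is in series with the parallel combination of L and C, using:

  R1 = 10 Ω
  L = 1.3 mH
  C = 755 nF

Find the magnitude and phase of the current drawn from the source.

Step 1 — Angular frequency: ω = 2π·f = 2π·150 = 942.5 rad/s.
Step 2 — Component impedances:
  R1: Z = R = 10 Ω
  L: Z = jωL = j·942.5·0.0013 = 0 + j1.225 Ω
  C: Z = 1/(jωC) = -j/(ω·C) = 0 - j1405 Ω
Step 3 — Parallel branch: L || C = 1/(1/L + 1/C) = 0 + j1.226 Ω.
Step 4 — Series with R1: Z_total = R1 + (L || C) = 10 + j1.226 Ω = 10.07∠7.0° Ω.
Step 5 — Source phasor: V = 19.4∠-45.0° V = 13.72 - j13.72 V.
Step 6 — Ohm's law: I = V / Z_total = (13.72 - j13.72) / (10 + j1.226) = 1.186 - j1.517 A.
Step 7 — Convert to polar: |I| = 1.926 A, ∠I = -52.0°.

I = 1.926∠-52.0° A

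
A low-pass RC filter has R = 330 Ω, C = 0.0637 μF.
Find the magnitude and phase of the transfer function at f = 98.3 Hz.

Step 1 — Angular frequency: ω = 2π·98.3 = 617.6 rad/s.
Step 2 — Transfer function: H(jω) = 1/(1 + jωRC).
Step 3 — Denominator: 1 + jωRC = 1 + j·617.6·330·6.37e-08 = 1 + j0.01298.
Step 4 — H = 0.9998 - j0.01298.
Step 5 — Magnitude: |H| = 0.9999 (-0.0 dB); phase: φ = -0.7°.

|H| = 0.9999 (-0.0 dB), φ = -0.7°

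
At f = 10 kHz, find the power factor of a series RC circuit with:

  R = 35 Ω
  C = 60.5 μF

Step 1 — Angular frequency: ω = 2π·f = 2π·1e+04 = 6.283e+04 rad/s.
Step 2 — Component impedances:
  R: Z = R = 35 Ω
  C: Z = 1/(jωC) = -j/(ω·C) = 0 - j0.2631 Ω
Step 3 — Series combination: Z_total = R + C = 35 - j0.2631 Ω = 35∠-0.4° Ω.
Step 4 — Power factor: PF = cos(φ) = Re(Z)/|Z| = 35/35 = 1.
Step 5 — Type: Im(Z) = -0.2631 ⇒ leading (phase φ = -0.4°).

PF = 1 (leading, φ = -0.4°)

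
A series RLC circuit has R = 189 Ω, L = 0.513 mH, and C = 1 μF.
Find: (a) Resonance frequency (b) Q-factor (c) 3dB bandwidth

Step 1 — Resonance: ω₀ = 1/√(LC) = 1/√(0.000513·1e-06) = 4.415e+04 rad/s.
Step 2 — f₀ = ω₀/(2π) = 7027 Hz.
Step 3 — Series Q: Q = ω₀L/R = 4.415e+04·0.000513/189 = 0.1198.
Step 4 — Bandwidth: Δω = ω₀/Q = 3.684e+05 rad/s; BW = Δω/(2π) = 5.864e+04 Hz.

(a) f₀ = 7027 Hz  (b) Q = 0.1198  (c) BW = 5.864e+04 Hz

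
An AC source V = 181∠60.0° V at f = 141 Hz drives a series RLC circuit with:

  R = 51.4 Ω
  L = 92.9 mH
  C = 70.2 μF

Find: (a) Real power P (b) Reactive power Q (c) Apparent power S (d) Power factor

Step 1 — Angular frequency: ω = 2π·f = 2π·141 = 885.9 rad/s.
Step 2 — Component impedances:
  R: Z = R = 51.4 Ω
  L: Z = jωL = j·885.9·0.0929 = 0 + j82.3 Ω
  C: Z = 1/(jωC) = -j/(ω·C) = 0 - j16.08 Ω
Step 3 — Series combination: Z_total = R + L + C = 51.4 + j66.22 Ω = 83.83∠52.2° Ω.
Step 4 — Source phasor: V = 181∠60.0° V = 90.5 + j156.8 V.
Step 5 — Current: I = V / Z = 2.139 + j0.2937 A = 2.159∠7.8° A.
Step 6 — Complex power: S = V·I* = 239.6 + j308.7 VA.
Step 7 — Real power: P = Re(S) = 239.6 W.
Step 8 — Reactive power: Q = Im(S) = 308.7 VAR.
Step 9 — Apparent power: |S| = 390.8 VA.
Step 10 — Power factor: PF = P/|S| = 0.6131 (lagging).

(a) P = 239.6 W  (b) Q = 308.7 VAR  (c) S = 390.8 VA  (d) PF = 0.6131 (lagging)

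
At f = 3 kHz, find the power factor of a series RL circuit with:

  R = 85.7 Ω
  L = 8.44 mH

Step 1 — Angular frequency: ω = 2π·f = 2π·3000 = 1.885e+04 rad/s.
Step 2 — Component impedances:
  R: Z = R = 85.7 Ω
  L: Z = jωL = j·1.885e+04·0.00844 = 0 + j159.1 Ω
Step 3 — Series combination: Z_total = R + L = 85.7 + j159.1 Ω = 180.7∠61.7° Ω.
Step 4 — Power factor: PF = cos(φ) = Re(Z)/|Z| = 85.7/180.7 = 0.4743.
Step 5 — Type: Im(Z) = 159.1 ⇒ lagging (phase φ = 61.7°).

PF = 0.4743 (lagging, φ = 61.7°)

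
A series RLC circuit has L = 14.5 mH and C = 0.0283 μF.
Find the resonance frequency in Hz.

Step 1 — Resonance condition Im(Z)=0 gives ω₀ = 1/√(LC).
Step 2 — ω₀ = 1/√(0.0145·2.83e-08) = 4.937e+04 rad/s.
Step 3 — f₀ = ω₀/(2π) = 7857 Hz.

f₀ = 7857 Hz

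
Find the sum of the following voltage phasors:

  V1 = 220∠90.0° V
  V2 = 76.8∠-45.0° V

Step 1 — Convert each phasor to rectangular form:
  V1 = 220·(cos(90.0°) + j·sin(90.0°)) = 0 + j220 V
  V2 = 76.8·(cos(-45.0°) + j·sin(-45.0°)) = 54.31 - j54.31 V
Step 2 — Sum components: V_total = 54.31 + j165.7 V.
Step 3 — Convert to polar: |V_total| = 174.4 V, ∠V_total = 71.9°.

V_total = 174.4∠71.9° V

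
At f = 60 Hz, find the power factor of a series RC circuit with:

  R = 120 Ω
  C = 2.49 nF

Step 1 — Angular frequency: ω = 2π·f = 2π·60 = 377 rad/s.
Step 2 — Component impedances:
  R: Z = R = 120 Ω
  C: Z = 1/(jωC) = -j/(ω·C) = 0 - j1.065e+06 Ω
Step 3 — Series combination: Z_total = R + C = 120 - j1.065e+06 Ω = 1.065e+06∠-90.0° Ω.
Step 4 — Power factor: PF = cos(φ) = Re(Z)/|Z| = 120/1.0653e+06 = 0.0001126.
Step 5 — Type: Im(Z) = -1.065e+06 ⇒ leading (phase φ = -90.0°).

PF = 0.0001126 (leading, φ = -90.0°)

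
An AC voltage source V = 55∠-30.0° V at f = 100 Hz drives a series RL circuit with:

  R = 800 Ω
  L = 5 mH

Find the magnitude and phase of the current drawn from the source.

Step 1 — Angular frequency: ω = 2π·f = 2π·100 = 628.3 rad/s.
Step 2 — Component impedances:
  R: Z = R = 800 Ω
  L: Z = jωL = j·628.3·0.005 = 0 + j3.142 Ω
Step 3 — Series combination: Z_total = R + L = 800 + j3.142 Ω = 800∠0.2° Ω.
Step 4 — Source phasor: V = 55∠-30.0° V = 47.63 - j27.5 V.
Step 5 — Ohm's law: I = V / Z_total = (47.63 - j27.5) / (800 + j3.142) = 0.0594 - j0.03461 A.
Step 6 — Convert to polar: |I| = 0.06875 A, ∠I = -30.2°.

I = 0.06875∠-30.2° A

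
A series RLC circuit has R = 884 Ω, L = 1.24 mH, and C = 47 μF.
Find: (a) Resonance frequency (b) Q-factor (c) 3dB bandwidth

Step 1 — Resonance: ω₀ = 1/√(LC) = 1/√(0.00124·4.7e-05) = 4142 rad/s.
Step 2 — f₀ = ω₀/(2π) = 659.3 Hz.
Step 3 — Series Q: Q = ω₀L/R = 4142·0.00124/884 = 0.00581.
Step 4 — Bandwidth: Δω = ω₀/Q = 7.129e+05 rad/s; BW = Δω/(2π) = 1.135e+05 Hz.

(a) f₀ = 659.3 Hz  (b) Q = 0.00581  (c) BW = 1.135e+05 Hz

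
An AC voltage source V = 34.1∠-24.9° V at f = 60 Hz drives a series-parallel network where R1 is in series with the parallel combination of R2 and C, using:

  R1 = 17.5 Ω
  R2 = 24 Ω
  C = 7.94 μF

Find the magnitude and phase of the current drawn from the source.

Step 1 — Angular frequency: ω = 2π·f = 2π·60 = 377 rad/s.
Step 2 — Component impedances:
  R1: Z = R = 17.5 Ω
  R2: Z = R = 24 Ω
  C: Z = 1/(jωC) = -j/(ω·C) = 0 - j334.1 Ω
Step 3 — Parallel branch: R2 || C = 1/(1/R2 + 1/C) = 23.88 - j1.715 Ω.
Step 4 — Series with R1: Z_total = R1 + (R2 || C) = 41.38 - j1.715 Ω = 41.41∠-2.4° Ω.
Step 5 — Source phasor: V = 34.1∠-24.9° V = 30.93 - j14.36 V.
Step 6 — Ohm's law: I = V / Z_total = (30.93 - j14.36) / (41.38 - j1.715) = 0.7606 - j0.3155 A.
Step 7 — Convert to polar: |I| = 0.8234 A, ∠I = -22.5°.

I = 0.8234∠-22.5° A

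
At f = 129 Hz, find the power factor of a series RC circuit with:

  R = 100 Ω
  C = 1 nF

Step 1 — Angular frequency: ω = 2π·f = 2π·129 = 810.5 rad/s.
Step 2 — Component impedances:
  R: Z = R = 100 Ω
  C: Z = 1/(jωC) = -j/(ω·C) = 0 - j1.234e+06 Ω
Step 3 — Series combination: Z_total = R + C = 100 - j1.234e+06 Ω = 1.234e+06∠-90.0° Ω.
Step 4 — Power factor: PF = cos(φ) = Re(Z)/|Z| = 100/1.2338e+06 = 8.105e-05.
Step 5 — Type: Im(Z) = -1.234e+06 ⇒ leading (phase φ = -90.0°).

PF = 8.105e-05 (leading, φ = -90.0°)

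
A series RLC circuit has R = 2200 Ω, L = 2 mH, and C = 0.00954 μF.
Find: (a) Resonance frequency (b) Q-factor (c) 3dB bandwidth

Step 1 — Resonance condition Im(Z)=0 gives ω₀ = 1/√(LC).
Step 2 — ω₀ = 1/√(0.002·9.54e-09) = 2.289e+05 rad/s.
Step 3 — f₀ = ω₀/(2π) = 3.644e+04 Hz.
Step 4 — Series Q: Q = ω₀L/R = 2.289e+05·0.002/2200 = 0.2081.
Step 5 — 3dB bandwidth: Δω = ω₀/Q = 1.1e+06 rad/s; BW = Δω/(2π) = 1.751e+05 Hz.

(a) f₀ = 3.644e+04 Hz  (b) Q = 0.2081  (c) BW = 1.751e+05 Hz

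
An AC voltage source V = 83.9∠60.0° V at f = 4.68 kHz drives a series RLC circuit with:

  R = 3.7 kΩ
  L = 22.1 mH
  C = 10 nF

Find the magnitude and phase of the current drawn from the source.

Step 1 — Angular frequency: ω = 2π·f = 2π·4680 = 2.941e+04 rad/s.
Step 2 — Component impedances:
  R: Z = R = 3700 Ω
  L: Z = jωL = j·2.941e+04·0.0221 = 0 + j649.9 Ω
  C: Z = 1/(jωC) = -j/(ω·C) = 0 - j3401 Ω
Step 3 — Series combination: Z_total = R + L + C = 3700 - j2751 Ω = 4611∠-36.6° Ω.
Step 4 — Source phasor: V = 83.9∠60.0° V = 41.95 + j72.66 V.
Step 5 — Ohm's law: I = V / Z_total = (41.95 + j72.66) / (3700 - j2751) = -0.002101 + j0.01808 A.
Step 6 — Convert to polar: |I| = 0.0182 A, ∠I = 96.6°.

I = 0.0182∠96.6° A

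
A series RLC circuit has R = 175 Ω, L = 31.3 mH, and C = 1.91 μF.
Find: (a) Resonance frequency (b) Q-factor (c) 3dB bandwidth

Step 1 — Resonance: ω₀ = 1/√(LC) = 1/√(0.0313·1.91e-06) = 4090 rad/s.
Step 2 — f₀ = ω₀/(2π) = 650.9 Hz.
Step 3 — Series Q: Q = ω₀L/R = 4090·0.0313/175 = 0.7315.
Step 4 — Bandwidth: Δω = ω₀/Q = 5591 rad/s; BW = Δω/(2π) = 889.8 Hz.

(a) f₀ = 650.9 Hz  (b) Q = 0.7315  (c) BW = 889.8 Hz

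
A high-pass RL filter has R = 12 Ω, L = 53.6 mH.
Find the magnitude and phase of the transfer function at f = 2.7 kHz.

Step 1 — Angular frequency: ω = 2π·2700 = 1.696e+04 rad/s.
Step 2 — Transfer function: H(jω) = jωL/(R + jωL).
Step 3 — Numerator jωL = j·909.3; denominator R + jωL = 12 + j909.3.
Step 4 — H = 0.9998 + j0.01319.
Step 5 — Magnitude: |H| = 0.9999 (-0.0 dB); phase: φ = 0.8°.

|H| = 0.9999 (-0.0 dB), φ = 0.8°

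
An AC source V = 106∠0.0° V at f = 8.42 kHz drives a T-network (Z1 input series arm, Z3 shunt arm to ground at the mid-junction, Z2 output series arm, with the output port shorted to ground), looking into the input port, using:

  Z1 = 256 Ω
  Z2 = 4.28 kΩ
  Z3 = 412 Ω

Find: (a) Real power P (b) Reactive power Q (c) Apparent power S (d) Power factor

Step 1 — Angular frequency: ω = 2π·f = 2π·8420 = 5.29e+04 rad/s.
Step 2 — Component impedances:
  Z1: Z = R = 256 Ω
  Z2: Z = R = 4280 Ω
  Z3: Z = R = 412 Ω
Step 3 — With the output port shorted to ground, the output series arm Z2 runs from the junction to ground; the shunt arm Z3 also runs from the junction to ground. They appear in parallel: Z3 || Z2 = 375.8 Ω.
Step 4 — Series with input arm Z1: Z_in = Z1 + (Z3 || Z2) = 631.8 Ω = 631.8∠0.0° Ω.
Step 5 — Source phasor: V = 106∠0.0° V = 106 V.
Step 6 — Current: I = V / Z = 0.1678 A = 0.1678∠0.0° A.
Step 7 — Complex power: S = V·I* = 17.78 VA.
Step 8 — Real power: P = Re(S) = 17.78 W.
Step 9 — Reactive power: Q = Im(S) = 0 VAR.
Step 10 — Apparent power: |S| = 17.78 VA.
Step 11 — Power factor: PF = P/|S| = 1 (unity).

(a) P = 17.78 W  (b) Q = 0 VAR  (c) S = 17.78 VA  (d) PF = 1 (unity)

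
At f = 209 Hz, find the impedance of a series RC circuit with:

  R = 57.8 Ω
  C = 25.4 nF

Step 1 — Angular frequency: ω = 2π·f = 2π·209 = 1313 rad/s.
Step 2 — Component impedances:
  R: Z = R = 57.8 Ω
  C: Z = 1/(jωC) = -j/(ω·C) = 0 - j2.998e+04 Ω
Step 3 — Series combination: Z_total = R + C = 57.8 - j2.998e+04 Ω = 2.998e+04∠-89.9° Ω.

Z = 57.8 - j2.998e+04 Ω = 2.998e+04∠-89.9° Ω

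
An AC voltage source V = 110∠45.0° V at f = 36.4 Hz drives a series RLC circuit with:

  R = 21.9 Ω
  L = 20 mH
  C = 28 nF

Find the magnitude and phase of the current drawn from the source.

Step 1 — Angular frequency: ω = 2π·f = 2π·36.4 = 228.7 rad/s.
Step 2 — Component impedances:
  R: Z = R = 21.9 Ω
  L: Z = jωL = j·228.7·0.02 = 0 + j4.574 Ω
  C: Z = 1/(jωC) = -j/(ω·C) = 0 - j1.562e+05 Ω
Step 3 — Series combination: Z_total = R + L + C = 21.9 - j1.562e+05 Ω = 1.562e+05∠-90.0° Ω.
Step 4 — Source phasor: V = 110∠45.0° V = 77.78 + j77.78 V.
Step 5 — Ohm's law: I = V / Z_total = (77.78 + j77.78) / (21.9 - j1.562e+05) = -0.000498 + j0.0004982 A.
Step 6 — Convert to polar: |I| = 0.0007044 A, ∠I = 135.0°.

I = 0.0007044∠135.0° A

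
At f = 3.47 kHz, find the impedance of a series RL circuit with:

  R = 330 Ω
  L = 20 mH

Step 1 — Angular frequency: ω = 2π·f = 2π·3470 = 2.18e+04 rad/s.
Step 2 — Component impedances:
  R: Z = R = 330 Ω
  L: Z = jωL = j·2.18e+04·0.02 = 0 + j436.1 Ω
Step 3 — Series combination: Z_total = R + L = 330 + j436.1 Ω = 546.8∠52.9° Ω.

Z = 330 + j436.1 Ω = 546.8∠52.9° Ω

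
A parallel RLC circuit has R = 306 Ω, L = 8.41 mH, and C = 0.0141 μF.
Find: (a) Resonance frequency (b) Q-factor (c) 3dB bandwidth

Step 1 — Resonance: ω₀ = 1/√(LC) = 1/√(0.00841·1.41e-08) = 9.183e+04 rad/s.
Step 2 — f₀ = ω₀/(2π) = 1.462e+04 Hz.
Step 3 — Parallel Q: Q = R/(ω₀L) = 306/(9.183e+04·0.00841) = 0.3962.
Step 4 — Bandwidth: Δω = ω₀/Q = 2.318e+05 rad/s; BW = Δω/(2π) = 3.689e+04 Hz.

(a) f₀ = 1.462e+04 Hz  (b) Q = 0.3962  (c) BW = 3.689e+04 Hz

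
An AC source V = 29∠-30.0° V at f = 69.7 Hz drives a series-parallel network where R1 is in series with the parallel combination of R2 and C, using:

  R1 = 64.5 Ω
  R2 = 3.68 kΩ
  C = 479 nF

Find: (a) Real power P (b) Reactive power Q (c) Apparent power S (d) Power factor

Step 1 — Angular frequency: ω = 2π·f = 2π·69.7 = 437.9 rad/s.
Step 2 — Component impedances:
  R1: Z = R = 64.5 Ω
  R2: Z = R = 3680 Ω
  C: Z = 1/(jωC) = -j/(ω·C) = 0 - j4767 Ω
Step 3 — Parallel branch: R2 || C = 1/(1/R2 + 1/C) = 2306 - j1780 Ω.
Step 4 — Series with R1: Z_total = R1 + (R2 || C) = 2370 - j1780 Ω = 2964∠-36.9° Ω.
Step 5 — Source phasor: V = 29∠-30.0° V = 25.11 - j14.5 V.
Step 6 — Current: I = V / Z = 0.009712 + j0.001176 A = 0.009783∠6.9° A.
Step 7 — Complex power: S = V·I* = 0.2269 - j0.1704 VA.
Step 8 — Real power: P = Re(S) = 0.2269 W.
Step 9 — Reactive power: Q = Im(S) = -0.1704 VAR.
Step 10 — Apparent power: |S| = 0.2837 VA.
Step 11 — Power factor: PF = P/|S| = 0.7996 (leading).

(a) P = 0.2269 W  (b) Q = -0.1704 VAR  (c) S = 0.2837 VA  (d) PF = 0.7996 (leading)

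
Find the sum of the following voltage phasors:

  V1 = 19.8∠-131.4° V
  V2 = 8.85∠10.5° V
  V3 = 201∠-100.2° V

Step 1 — Convert each phasor to rectangular form:
  V1 = 19.8·(cos(-131.4°) + j·sin(-131.4°)) = -13.09 - j14.85 V
  V2 = 8.85·(cos(10.5°) + j·sin(10.5°)) = 8.702 + j1.613 V
  V3 = 201·(cos(-100.2°) + j·sin(-100.2°)) = -35.59 - j197.8 V
Step 2 — Sum components: V_total = -39.99 - j211.1 V.
Step 3 — Convert to polar: |V_total| = 214.8 V, ∠V_total = -100.7°.

V_total = 214.8∠-100.7° V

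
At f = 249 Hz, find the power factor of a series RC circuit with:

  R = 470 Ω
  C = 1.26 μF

Step 1 — Angular frequency: ω = 2π·f = 2π·249 = 1565 rad/s.
Step 2 — Component impedances:
  R: Z = R = 470 Ω
  C: Z = 1/(jωC) = -j/(ω·C) = 0 - j507.3 Ω
Step 3 — Series combination: Z_total = R + C = 470 - j507.3 Ω = 691.5∠-47.2° Ω.
Step 4 — Power factor: PF = cos(φ) = Re(Z)/|Z| = 470/691.55 = 0.6796.
Step 5 — Type: Im(Z) = -507.3 ⇒ leading (phase φ = -47.2°).

PF = 0.6796 (leading, φ = -47.2°)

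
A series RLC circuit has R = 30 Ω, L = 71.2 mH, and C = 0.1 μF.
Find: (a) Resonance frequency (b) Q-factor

Step 1 — Resonance condition Im(Z)=0 gives ω₀ = 1/√(LC).
Step 2 — ω₀ = 1/√(0.0712·1e-07) = 1.185e+04 rad/s.
Step 3 — f₀ = ω₀/(2π) = 1886 Hz.
Step 4 — Series Q: Q = ω₀L/R = 1.185e+04·0.0712/30 = 28.13.

(a) f₀ = 1886 Hz  (b) Q = 28.13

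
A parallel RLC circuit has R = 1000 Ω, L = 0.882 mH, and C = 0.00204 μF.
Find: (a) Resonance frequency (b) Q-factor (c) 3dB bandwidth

Step 1 — Resonance: ω₀ = 1/√(LC) = 1/√(0.000882·2.04e-09) = 7.455e+05 rad/s.
Step 2 — f₀ = ω₀/(2π) = 1.187e+05 Hz.
Step 3 — Parallel Q: Q = R/(ω₀L) = 1000/(7.455e+05·0.000882) = 1.521.
Step 4 — Bandwidth: Δω = ω₀/Q = 4.902e+05 rad/s; BW = Δω/(2π) = 7.802e+04 Hz.

(a) f₀ = 1.187e+05 Hz  (b) Q = 1.521  (c) BW = 7.802e+04 Hz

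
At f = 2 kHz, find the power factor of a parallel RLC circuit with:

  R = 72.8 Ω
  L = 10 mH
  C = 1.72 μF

Step 1 — Angular frequency: ω = 2π·f = 2π·2000 = 1.257e+04 rad/s.
Step 2 — Component impedances:
  R: Z = R = 72.8 Ω
  L: Z = jωL = j·1.257e+04·0.01 = 0 + j125.7 Ω
  C: Z = 1/(jωC) = -j/(ω·C) = 0 - j46.27 Ω
Step 3 — Parallel combination: 1/Z_total = 1/R + 1/L + 1/C; Z_total = 36.61 - j36.4 Ω = 51.63∠-44.8° Ω.
Step 4 — Power factor: PF = cos(φ) = Re(Z)/|Z| = 36.612/51.627 = 0.7092.
Step 5 — Type: Im(Z) = -36.4 ⇒ leading (phase φ = -44.8°).

PF = 0.7092 (leading, φ = -44.8°)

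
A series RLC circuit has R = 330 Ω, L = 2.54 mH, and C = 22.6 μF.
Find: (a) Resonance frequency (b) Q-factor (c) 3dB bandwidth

Step 1 — Resonance: ω₀ = 1/√(LC) = 1/√(0.00254·2.26e-05) = 4174 rad/s.
Step 2 — f₀ = ω₀/(2π) = 664.3 Hz.
Step 3 — Series Q: Q = ω₀L/R = 4174·0.00254/330 = 0.03213.
Step 4 — Bandwidth: Δω = ω₀/Q = 1.299e+05 rad/s; BW = Δω/(2π) = 2.068e+04 Hz.

(a) f₀ = 664.3 Hz  (b) Q = 0.03213  (c) BW = 2.068e+04 Hz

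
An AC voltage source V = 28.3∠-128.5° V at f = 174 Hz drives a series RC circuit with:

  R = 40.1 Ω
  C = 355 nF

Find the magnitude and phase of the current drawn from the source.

Step 1 — Angular frequency: ω = 2π·f = 2π·174 = 1093 rad/s.
Step 2 — Component impedances:
  R: Z = R = 40.1 Ω
  C: Z = 1/(jωC) = -j/(ω·C) = 0 - j2577 Ω
Step 3 — Series combination: Z_total = R + C = 40.1 - j2577 Ω = 2577∠-89.1° Ω.
Step 4 — Source phasor: V = 28.3∠-128.5° V = -17.62 - j22.15 V.
Step 5 — Ohm's law: I = V / Z_total = (-17.62 - j22.15) / (40.1 - j2577) = 0.008487 - j0.00697 A.
Step 6 — Convert to polar: |I| = 0.01098 A, ∠I = -39.4°.

I = 0.01098∠-39.4° A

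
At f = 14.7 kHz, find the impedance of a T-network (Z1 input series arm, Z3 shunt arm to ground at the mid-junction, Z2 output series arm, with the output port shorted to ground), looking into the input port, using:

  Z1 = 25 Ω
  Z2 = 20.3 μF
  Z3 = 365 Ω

Step 1 — Angular frequency: ω = 2π·f = 2π·1.47e+04 = 9.236e+04 rad/s.
Step 2 — Component impedances:
  Z1: Z = R = 25 Ω
  Z2: Z = 1/(jωC) = -j/(ω·C) = 0 - j0.5333 Ω
  Z3: Z = R = 365 Ω
Step 3 — With the output port shorted to ground, the output series arm Z2 runs from the junction to ground; the shunt arm Z3 also runs from the junction to ground. They appear in parallel: Z3 || Z2 = 0.0007793 - j0.5333 Ω.
Step 4 — Series with input arm Z1: Z_in = Z1 + (Z3 || Z2) = 25 - j0.5333 Ω = 25.01∠-1.2° Ω.

Z = 25 - j0.5333 Ω = 25.01∠-1.2° Ω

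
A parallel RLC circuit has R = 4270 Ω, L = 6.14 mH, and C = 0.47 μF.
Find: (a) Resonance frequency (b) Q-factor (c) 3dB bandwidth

Step 1 — Resonance: ω₀ = 1/√(LC) = 1/√(0.00614·4.7e-07) = 1.862e+04 rad/s.
Step 2 — f₀ = ω₀/(2π) = 2963 Hz.
Step 3 — Parallel Q: Q = R/(ω₀L) = 4270/(1.862e+04·0.00614) = 37.36.
Step 4 — Bandwidth: Δω = ω₀/Q = 498.3 rad/s; BW = Δω/(2π) = 79.3 Hz.

(a) f₀ = 2963 Hz  (b) Q = 37.36  (c) BW = 79.3 Hz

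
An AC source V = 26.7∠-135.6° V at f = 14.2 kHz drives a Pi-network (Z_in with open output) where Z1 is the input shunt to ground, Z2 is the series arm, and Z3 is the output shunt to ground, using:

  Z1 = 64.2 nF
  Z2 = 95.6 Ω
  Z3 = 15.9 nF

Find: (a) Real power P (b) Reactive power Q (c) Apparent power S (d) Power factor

Step 1 — Angular frequency: ω = 2π·f = 2π·1.42e+04 = 8.922e+04 rad/s.
Step 2 — Component impedances:
  Z1: Z = 1/(jωC) = -j/(ω·C) = 0 - j174.6 Ω
  Z2: Z = R = 95.6 Ω
  Z3: Z = 1/(jωC) = -j/(ω·C) = 0 - j704.9 Ω
Step 3 — With open output, the series arm Z2 and the output shunt Z3 appear in series to ground: Z2 + Z3 = 95.6 - j704.9 Ω.
Step 4 — Parallel with input shunt Z1: Z_in = Z1 || (Z2 + Z3) = 3.723 - j140.3 Ω = 140.4∠-88.5° Ω.
Step 5 — Source phasor: V = 26.7∠-135.6° V = -19.08 - j18.68 V.
Step 6 — Current: I = V / Z = 0.1294 - j0.1394 A = 0.1902∠-47.1° A.
Step 7 — Complex power: S = V·I* = 0.1347 - j5.076 VA.
Step 8 — Real power: P = Re(S) = 0.1347 W.
Step 9 — Reactive power: Q = Im(S) = -5.076 VAR.
Step 10 — Apparent power: |S| = 5.078 VA.
Step 11 — Power factor: PF = P/|S| = 0.02652 (leading).

(a) P = 0.1347 W  (b) Q = -5.076 VAR  (c) S = 5.078 VA  (d) PF = 0.02652 (leading)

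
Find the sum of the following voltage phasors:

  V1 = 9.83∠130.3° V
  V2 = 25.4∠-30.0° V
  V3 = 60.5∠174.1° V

Step 1 — Convert each phasor to rectangular form:
  V1 = 9.83·(cos(130.3°) + j·sin(130.3°)) = -6.358 + j7.497 V
  V2 = 25.4·(cos(-30.0°) + j·sin(-30.0°)) = 22 - j12.7 V
  V3 = 60.5·(cos(174.1°) + j·sin(174.1°)) = -60.18 + j6.219 V
Step 2 — Sum components: V_total = -44.54 + j1.016 V.
Step 3 — Convert to polar: |V_total| = 44.55 V, ∠V_total = 178.7°.

V_total = 44.55∠178.7° V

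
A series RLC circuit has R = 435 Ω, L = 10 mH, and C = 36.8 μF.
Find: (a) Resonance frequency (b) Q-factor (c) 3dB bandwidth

Step 1 — Resonance: ω₀ = 1/√(LC) = 1/√(0.01·3.68e-05) = 1648 rad/s.
Step 2 — f₀ = ω₀/(2π) = 262.4 Hz.
Step 3 — Series Q: Q = ω₀L/R = 1648·0.01/435 = 0.0379.
Step 4 — Bandwidth: Δω = ω₀/Q = 4.35e+04 rad/s; BW = Δω/(2π) = 6923 Hz.

(a) f₀ = 262.4 Hz  (b) Q = 0.0379  (c) BW = 6923 Hz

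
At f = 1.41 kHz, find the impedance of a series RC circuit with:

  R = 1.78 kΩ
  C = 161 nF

Step 1 — Angular frequency: ω = 2π·f = 2π·1410 = 8859 rad/s.
Step 2 — Component impedances:
  R: Z = R = 1780 Ω
  C: Z = 1/(jωC) = -j/(ω·C) = 0 - j701.1 Ω
Step 3 — Series combination: Z_total = R + C = 1780 - j701.1 Ω = 1913∠-21.5° Ω.

Z = 1780 - j701.1 Ω = 1913∠-21.5° Ω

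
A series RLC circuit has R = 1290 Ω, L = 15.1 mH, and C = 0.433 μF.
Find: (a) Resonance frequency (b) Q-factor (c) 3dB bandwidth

Step 1 — Resonance: ω₀ = 1/√(LC) = 1/√(0.0151·4.33e-07) = 1.237e+04 rad/s.
Step 2 — f₀ = ω₀/(2π) = 1968 Hz.
Step 3 — Series Q: Q = ω₀L/R = 1.237e+04·0.0151/1290 = 0.1448.
Step 4 — Bandwidth: Δω = ω₀/Q = 8.543e+04 rad/s; BW = Δω/(2π) = 1.36e+04 Hz.

(a) f₀ = 1968 Hz  (b) Q = 0.1448  (c) BW = 1.36e+04 Hz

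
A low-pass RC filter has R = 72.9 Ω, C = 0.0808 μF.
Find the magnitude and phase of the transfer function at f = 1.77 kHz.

Step 1 — Angular frequency: ω = 2π·1770 = 1.112e+04 rad/s.
Step 2 — Transfer function: H(jω) = 1/(1 + jωRC).
Step 3 — Denominator: 1 + jωRC = 1 + j·1.112e+04·72.9·8.08e-08 = 1 + j0.06551.
Step 4 — H = 0.9957 - j0.06523.
Step 5 — Magnitude: |H| = 0.9979 (-0.0 dB); phase: φ = -3.7°.

|H| = 0.9979 (-0.0 dB), φ = -3.7°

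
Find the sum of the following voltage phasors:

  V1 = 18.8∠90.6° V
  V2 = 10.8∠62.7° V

Step 1 — Convert each phasor to rectangular form:
  V1 = 18.8·(cos(90.6°) + j·sin(90.6°)) = -0.1969 + j18.8 V
  V2 = 10.8·(cos(62.7°) + j·sin(62.7°)) = 4.953 + j9.597 V
Step 2 — Sum components: V_total = 4.757 + j28.4 V.
Step 3 — Convert to polar: |V_total| = 28.79 V, ∠V_total = 80.5°.

V_total = 28.79∠80.5° V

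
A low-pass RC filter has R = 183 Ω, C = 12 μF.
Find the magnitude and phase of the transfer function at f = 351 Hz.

Step 1 — Angular frequency: ω = 2π·351 = 2205 rad/s.
Step 2 — Transfer function: H(jω) = 1/(1 + jωRC).
Step 3 — Denominator: 1 + jωRC = 1 + j·2205·183·1.2e-05 = 1 + j4.843.
Step 4 — H = 0.04089 - j0.198.
Step 5 — Magnitude: |H| = 0.2022 (-13.9 dB); phase: φ = -78.3°.

|H| = 0.2022 (-13.9 dB), φ = -78.3°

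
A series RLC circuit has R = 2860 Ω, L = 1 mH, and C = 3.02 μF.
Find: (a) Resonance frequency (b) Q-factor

Step 1 — Resonance condition Im(Z)=0 gives ω₀ = 1/√(LC).
Step 2 — ω₀ = 1/√(0.001·3.02e-06) = 1.82e+04 rad/s.
Step 3 — f₀ = ω₀/(2π) = 2896 Hz.
Step 4 — Series Q: Q = ω₀L/R = 1.82e+04·0.001/2860 = 0.006363.

(a) f₀ = 2896 Hz  (b) Q = 0.006363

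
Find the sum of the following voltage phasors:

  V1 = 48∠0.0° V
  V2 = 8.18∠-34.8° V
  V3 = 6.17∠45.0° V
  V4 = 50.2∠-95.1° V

Step 1 — Convert each phasor to rectangular form:
  V1 = 48·(cos(0.0°) + j·sin(0.0°)) = 48 V
  V2 = 8.18·(cos(-34.8°) + j·sin(-34.8°)) = 6.717 - j4.668 V
  V3 = 6.17·(cos(45.0°) + j·sin(45.0°)) = 4.363 + j4.363 V
  V4 = 50.2·(cos(-95.1°) + j·sin(-95.1°)) = -4.462 - j50 V
Step 2 — Sum components: V_total = 54.62 - j50.31 V.
Step 3 — Convert to polar: |V_total| = 74.26 V, ∠V_total = -42.6°.

V_total = 74.26∠-42.6° V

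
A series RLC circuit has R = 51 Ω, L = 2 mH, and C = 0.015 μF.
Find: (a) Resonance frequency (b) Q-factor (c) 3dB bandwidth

Step 1 — Resonance: ω₀ = 1/√(LC) = 1/√(0.002·1.5e-08) = 1.826e+05 rad/s.
Step 2 — f₀ = ω₀/(2π) = 2.906e+04 Hz.
Step 3 — Series Q: Q = ω₀L/R = 1.826e+05·0.002/51 = 7.16.
Step 4 — Bandwidth: Δω = ω₀/Q = 2.55e+04 rad/s; BW = Δω/(2π) = 4058 Hz.

(a) f₀ = 2.906e+04 Hz  (b) Q = 7.16  (c) BW = 4058 Hz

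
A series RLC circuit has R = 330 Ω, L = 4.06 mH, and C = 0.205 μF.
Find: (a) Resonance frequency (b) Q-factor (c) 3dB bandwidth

Step 1 — Resonance condition Im(Z)=0 gives ω₀ = 1/√(LC).
Step 2 — ω₀ = 1/√(0.00406·2.05e-07) = 3.466e+04 rad/s.
Step 3 — f₀ = ω₀/(2π) = 5517 Hz.
Step 4 — Series Q: Q = ω₀L/R = 3.466e+04·0.00406/330 = 0.4265.
Step 5 — 3dB bandwidth: Δω = ω₀/Q = 8.128e+04 rad/s; BW = Δω/(2π) = 1.294e+04 Hz.

(a) f₀ = 5517 Hz  (b) Q = 0.4265  (c) BW = 1.294e+04 Hz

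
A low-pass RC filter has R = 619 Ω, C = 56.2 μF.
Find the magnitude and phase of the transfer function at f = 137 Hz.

Step 1 — Angular frequency: ω = 2π·137 = 860.8 rad/s.
Step 2 — Transfer function: H(jω) = 1/(1 + jωRC).
Step 3 — Denominator: 1 + jωRC = 1 + j·860.8·619·5.62e-05 = 1 + j29.95.
Step 4 — H = 0.001114 - j0.03336.
Step 5 — Magnitude: |H| = 0.03338 (-29.5 dB); phase: φ = -88.1°.

|H| = 0.03338 (-29.5 dB), φ = -88.1°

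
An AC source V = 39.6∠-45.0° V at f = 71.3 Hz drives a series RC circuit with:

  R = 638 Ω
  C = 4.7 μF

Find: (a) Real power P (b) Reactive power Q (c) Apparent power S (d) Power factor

Step 1 — Angular frequency: ω = 2π·f = 2π·71.3 = 448 rad/s.
Step 2 — Component impedances:
  R: Z = R = 638 Ω
  C: Z = 1/(jωC) = -j/(ω·C) = 0 - j474.9 Ω
Step 3 — Series combination: Z_total = R + C = 638 - j474.9 Ω = 795.4∠-36.7° Ω.
Step 4 — Source phasor: V = 39.6∠-45.0° V = 28 - j28 V.
Step 5 — Current: I = V / Z = 0.04926 - j0.007218 A = 0.04979∠-8.3° A.
Step 6 — Complex power: S = V·I* = 1.582 - j1.177 VA.
Step 7 — Real power: P = Re(S) = 1.582 W.
Step 8 — Reactive power: Q = Im(S) = -1.177 VAR.
Step 9 — Apparent power: |S| = 1.972 VA.
Step 10 — Power factor: PF = P/|S| = 0.8021 (leading).

(a) P = 1.582 W  (b) Q = -1.177 VAR  (c) S = 1.972 VA  (d) PF = 0.8021 (leading)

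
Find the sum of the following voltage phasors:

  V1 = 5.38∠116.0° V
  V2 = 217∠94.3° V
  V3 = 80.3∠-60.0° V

Step 1 — Convert each phasor to rectangular form:
  V1 = 5.38·(cos(116.0°) + j·sin(116.0°)) = -2.358 + j4.836 V
  V2 = 217·(cos(94.3°) + j·sin(94.3°)) = -16.27 + j216.4 V
  V3 = 80.3·(cos(-60.0°) + j·sin(-60.0°)) = 40.15 - j69.54 V
Step 2 — Sum components: V_total = 21.52 + j151.7 V.
Step 3 — Convert to polar: |V_total| = 153.2 V, ∠V_total = 81.9°.

V_total = 153.2∠81.9° V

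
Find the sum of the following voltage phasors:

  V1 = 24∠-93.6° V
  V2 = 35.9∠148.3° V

Step 1 — Convert each phasor to rectangular form:
  V1 = 24·(cos(-93.6°) + j·sin(-93.6°)) = -1.507 - j23.95 V
  V2 = 35.9·(cos(148.3°) + j·sin(148.3°)) = -30.54 + j18.86 V
Step 2 — Sum components: V_total = -32.05 - j5.088 V.
Step 3 — Convert to polar: |V_total| = 32.45 V, ∠V_total = -171.0°.

V_total = 32.45∠-171.0° V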